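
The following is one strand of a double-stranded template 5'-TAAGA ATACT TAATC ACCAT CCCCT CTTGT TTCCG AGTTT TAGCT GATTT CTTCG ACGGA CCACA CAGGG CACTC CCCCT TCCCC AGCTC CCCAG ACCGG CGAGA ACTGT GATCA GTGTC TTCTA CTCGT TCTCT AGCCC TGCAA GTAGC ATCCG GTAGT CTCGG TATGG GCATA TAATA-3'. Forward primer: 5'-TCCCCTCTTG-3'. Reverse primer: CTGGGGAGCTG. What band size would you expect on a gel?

76 bp

The forward primer matches the template at positions 20–29.
Reverse complement of the reverse primer: CAGCTCCCCAG. This occurs on the top strand at positions 85–95.
Product length = (reverse-primer end) − (forward-primer start) + 1 = 95 − 20 + 1 = 76 bp.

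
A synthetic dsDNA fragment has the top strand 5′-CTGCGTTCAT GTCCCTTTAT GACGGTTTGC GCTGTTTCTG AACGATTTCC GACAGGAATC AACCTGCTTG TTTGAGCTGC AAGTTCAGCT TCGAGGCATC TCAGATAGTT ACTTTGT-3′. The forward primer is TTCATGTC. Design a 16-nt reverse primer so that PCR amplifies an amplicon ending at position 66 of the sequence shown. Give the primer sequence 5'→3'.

5'-CAGGTTGATTCCTGTC-3'

The forward primer binds at positions 6–13; the product's 3' end on the top strand is position 66.
The reverse primer anneals to the top strand over positions 51–66, i.e. to GACAGGAATCAACCTG.
Its sequence written 5'→3' is the reverse complement: CAGGTTGATTCCTGTC.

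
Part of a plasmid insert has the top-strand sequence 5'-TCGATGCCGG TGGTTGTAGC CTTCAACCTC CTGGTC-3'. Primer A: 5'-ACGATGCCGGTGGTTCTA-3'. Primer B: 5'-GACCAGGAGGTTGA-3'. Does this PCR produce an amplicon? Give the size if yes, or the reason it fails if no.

No product — primer A has no binding site in the template.

Primer A (ACGATGCCGGTGGTTCTA) does not match the top strand, and its reverse complement TAGAACCACCGGCATCGT does not match either.
With no annealing site for primer A, no amplification occurs.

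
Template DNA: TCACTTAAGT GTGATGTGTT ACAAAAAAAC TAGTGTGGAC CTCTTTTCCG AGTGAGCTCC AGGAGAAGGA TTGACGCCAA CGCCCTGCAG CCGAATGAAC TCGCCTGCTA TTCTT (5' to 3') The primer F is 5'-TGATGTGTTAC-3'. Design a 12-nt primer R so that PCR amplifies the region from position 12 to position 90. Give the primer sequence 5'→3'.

The product's 3' end on the top strand is position 90.
The reverse primer anneals to the top strand over positions 79–90, i.e. to AACGCCCTGCAG.
Its sequence written 5'→3' is the reverse complement: CTGCAGGGCGTT.

5'-CTGCAGGGCGTT-3'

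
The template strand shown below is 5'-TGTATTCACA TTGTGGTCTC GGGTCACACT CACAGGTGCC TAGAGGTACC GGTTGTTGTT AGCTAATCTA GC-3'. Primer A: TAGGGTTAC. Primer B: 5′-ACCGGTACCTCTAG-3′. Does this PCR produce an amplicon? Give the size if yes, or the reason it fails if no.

Primer A (TAGGGTTAC) does not match the top strand, and its reverse complement GTAACCCTA does not match either.
With no annealing site for primer A, no amplification occurs.

No product — primer A has no binding site in the template.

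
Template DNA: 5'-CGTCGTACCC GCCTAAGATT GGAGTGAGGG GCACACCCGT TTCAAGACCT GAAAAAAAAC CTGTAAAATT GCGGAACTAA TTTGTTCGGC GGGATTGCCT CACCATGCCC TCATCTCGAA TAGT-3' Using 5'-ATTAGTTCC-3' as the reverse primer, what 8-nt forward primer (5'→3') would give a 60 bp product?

The reverse primer's reverse complement GGAACTAAT matches the template at positions 73–81, so the product ends at position 81.
A 60 bp product then starts at position 81 − 60 + 1 = 22.
The forward primer is identical to the top strand there: GAGTGAGG.

5'-GAGTGAGG-3'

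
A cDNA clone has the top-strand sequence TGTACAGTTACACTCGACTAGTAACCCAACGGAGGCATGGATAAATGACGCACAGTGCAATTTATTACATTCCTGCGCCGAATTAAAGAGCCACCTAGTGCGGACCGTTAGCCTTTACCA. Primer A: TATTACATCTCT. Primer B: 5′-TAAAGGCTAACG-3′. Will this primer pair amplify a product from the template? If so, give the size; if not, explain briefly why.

Primer A (TATTACATCTCT) does not match the top strand, and its reverse complement AGAGATGTAATA does not match either.
With no annealing site for primer A, no amplification occurs.

No product — primer A has no binding site in the template.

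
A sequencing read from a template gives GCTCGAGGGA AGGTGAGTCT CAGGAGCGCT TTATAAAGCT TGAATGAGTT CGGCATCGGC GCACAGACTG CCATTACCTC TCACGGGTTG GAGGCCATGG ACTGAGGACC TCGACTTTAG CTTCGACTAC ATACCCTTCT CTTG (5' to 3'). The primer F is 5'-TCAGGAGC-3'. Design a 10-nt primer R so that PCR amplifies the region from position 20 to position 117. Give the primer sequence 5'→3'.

The product's 3' end on the top strand is position 117.
The reverse primer anneals to the top strand over positions 108–117, i.e. to ACCTCGACTT.
Its sequence written 5'→3' is the reverse complement: AAGTCGAGGT.

5'-AAGTCGAGGT-3'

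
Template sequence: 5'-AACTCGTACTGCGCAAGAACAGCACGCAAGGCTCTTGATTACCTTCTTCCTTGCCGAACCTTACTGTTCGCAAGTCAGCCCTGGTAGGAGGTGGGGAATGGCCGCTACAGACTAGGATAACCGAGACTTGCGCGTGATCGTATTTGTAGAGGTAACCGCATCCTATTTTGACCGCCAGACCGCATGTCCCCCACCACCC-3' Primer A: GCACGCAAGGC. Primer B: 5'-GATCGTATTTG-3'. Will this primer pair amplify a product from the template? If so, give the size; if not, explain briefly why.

No product — both primers anneal to the same strand and extend in the same direction.

Primer A (GCACGCAAGGC) matches the top strand at positions 22–32 (3' end points downstream).
Primer B (GATCGTATTTG) also matches the top strand directly, at positions 136–146 — its reverse complement CAAATACGATC is not present.
Both primers anneal to the bottom strand with 3' ends pointing the same way, so neither can prime synthesis back toward the other.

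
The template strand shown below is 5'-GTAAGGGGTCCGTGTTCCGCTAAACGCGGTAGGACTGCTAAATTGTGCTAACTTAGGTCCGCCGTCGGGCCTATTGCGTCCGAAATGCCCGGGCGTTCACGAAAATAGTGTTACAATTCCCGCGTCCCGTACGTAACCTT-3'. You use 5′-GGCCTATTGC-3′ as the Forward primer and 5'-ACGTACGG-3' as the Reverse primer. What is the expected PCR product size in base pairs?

67 bp

Scanning the template, GGCCTATTGC occurs at positions 68–77; this primer anneals to the bottom strand there with its 3' end pointing downstream.
Reverse complement of the reverse primer: CCGTACGT. This occurs on the top strand at positions 127–134.
The product runs from position 68 to position 134, so its length is 134 − 68 + 1 = 67 bp.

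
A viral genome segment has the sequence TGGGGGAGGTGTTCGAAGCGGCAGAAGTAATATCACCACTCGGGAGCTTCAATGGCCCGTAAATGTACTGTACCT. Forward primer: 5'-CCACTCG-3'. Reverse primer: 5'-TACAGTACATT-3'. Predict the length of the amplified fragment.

37 bp

The forward primer matches the template at positions 36–42.
The reverse primer's reverse complement is AATGTACTGTA, which matches the template at positions 62–72.
Amplicon spans positions 36–72: 37 bp.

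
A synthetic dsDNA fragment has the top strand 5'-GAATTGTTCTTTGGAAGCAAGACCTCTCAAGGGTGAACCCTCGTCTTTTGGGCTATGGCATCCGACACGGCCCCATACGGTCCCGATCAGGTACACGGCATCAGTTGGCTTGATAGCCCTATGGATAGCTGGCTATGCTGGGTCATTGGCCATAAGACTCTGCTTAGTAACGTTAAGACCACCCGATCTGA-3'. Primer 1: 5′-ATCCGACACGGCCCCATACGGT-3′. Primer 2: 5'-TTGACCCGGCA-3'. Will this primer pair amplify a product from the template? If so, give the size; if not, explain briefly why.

No product — primer 2 has no binding site in the template.

Primer 2 (TTGACCCGGCA) does not match the top strand, and its reverse complement TGCCGGGTCAA does not match either.
With no annealing site for primer 2, no amplification occurs.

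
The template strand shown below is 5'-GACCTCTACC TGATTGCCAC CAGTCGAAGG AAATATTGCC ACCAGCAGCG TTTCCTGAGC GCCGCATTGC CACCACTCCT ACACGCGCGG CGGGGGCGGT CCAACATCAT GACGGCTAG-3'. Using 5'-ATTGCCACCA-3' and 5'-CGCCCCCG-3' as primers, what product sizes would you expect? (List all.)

86 bp, 64 bp, 33 bp

The forward primer ATTGCCACCA matches the top strand at positions 13–22, 35–44, 66–75.
The reverse primer's reverse complement is CGGGGGCG, matching at positions 91–98.
Each forward site pairs with the reverse site to give a product ending at position 98: sizes 86, 64, 33 bp.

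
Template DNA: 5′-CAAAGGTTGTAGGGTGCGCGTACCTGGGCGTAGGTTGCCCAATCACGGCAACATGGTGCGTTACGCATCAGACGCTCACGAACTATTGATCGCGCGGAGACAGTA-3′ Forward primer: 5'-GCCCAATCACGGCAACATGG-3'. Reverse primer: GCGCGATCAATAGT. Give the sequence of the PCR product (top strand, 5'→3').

5'-GCCCAATCACGGCAACATGGTGCGTTACGCATCAGACGCTCACGAACTATTGATCGCGC-3'

The forward primer matches the template at positions 37–56.
The reverse primer's reverse complement is ACTATTGATCGCGC, which matches the template at positions 82–95.
The product is the template from position 37 through 95 (59 bp).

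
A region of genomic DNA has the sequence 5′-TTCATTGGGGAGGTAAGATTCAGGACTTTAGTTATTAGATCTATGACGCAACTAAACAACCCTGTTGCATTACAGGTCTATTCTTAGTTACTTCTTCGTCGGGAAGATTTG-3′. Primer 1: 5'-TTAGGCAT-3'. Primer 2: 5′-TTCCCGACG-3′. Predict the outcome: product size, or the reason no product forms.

No product — primer 1 has no binding site in the template.

Primer 1 (TTAGGCAT) does not match the top strand, and its reverse complement ATGCCTAA does not match either.
With no annealing site for primer 1, no amplification occurs.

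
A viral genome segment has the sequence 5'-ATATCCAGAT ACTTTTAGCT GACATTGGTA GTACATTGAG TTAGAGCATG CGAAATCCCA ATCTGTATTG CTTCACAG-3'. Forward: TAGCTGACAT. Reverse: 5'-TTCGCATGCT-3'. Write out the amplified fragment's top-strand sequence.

The forward primer matches the template at positions 16–25.
Taking the reverse complement of TTCGCATGCT gives AGCATGCGAA, found at positions 45–54 on the template; the primer anneals here to the top strand with its 3' end pointing upstream.
The product is the template from position 16 through 54 (39 bp).

5'-TAGCTGACATTGGTAGTACATTGAGTTAGAGCATGCGAA-3'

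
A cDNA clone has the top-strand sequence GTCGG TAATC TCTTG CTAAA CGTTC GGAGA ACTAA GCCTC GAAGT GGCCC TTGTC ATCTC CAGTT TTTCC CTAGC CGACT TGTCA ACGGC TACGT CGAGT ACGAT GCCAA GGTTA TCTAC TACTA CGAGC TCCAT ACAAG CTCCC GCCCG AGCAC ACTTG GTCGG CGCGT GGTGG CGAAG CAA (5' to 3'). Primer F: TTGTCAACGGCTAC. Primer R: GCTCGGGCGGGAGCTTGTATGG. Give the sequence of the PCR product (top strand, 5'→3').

5'-TTGTCAACGGCTACGTCGAGTACGATGCCAAGGTTATCTACTACTACGAGCTCCATACAAGCTCCCGCCCGAGC-3'

Forward primer TTGTCAACGGCTAC is found on the top strand at positions 80–93.
Taking the reverse complement of GCTCGGGCGGGAGCTTGTATGG gives CCATACAAGCTCCCGCCCGAGC, found at positions 132–153 on the template; the primer anneals here to the top strand with its 3' end pointing upstream.
The product is the template from position 80 through 153 (74 bp).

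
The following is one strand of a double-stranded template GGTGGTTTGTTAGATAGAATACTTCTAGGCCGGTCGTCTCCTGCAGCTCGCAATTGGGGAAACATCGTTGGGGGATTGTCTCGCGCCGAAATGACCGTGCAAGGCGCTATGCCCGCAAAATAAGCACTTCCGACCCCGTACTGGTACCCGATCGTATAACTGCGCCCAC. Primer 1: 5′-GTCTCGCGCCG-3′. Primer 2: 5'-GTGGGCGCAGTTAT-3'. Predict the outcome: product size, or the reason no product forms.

Primer 1 (GTCTCGCGCCG) matches the top strand at positions 78–88; it acts as a forward primer.
Primer 2's reverse complement is ATAACTGCGCCCAC, matching the top strand at positions 156–169; it acts as a reverse primer.
The 3' ends face each other across positions 78–169, giving a 92 bp product.

Yes — a 92 bp product.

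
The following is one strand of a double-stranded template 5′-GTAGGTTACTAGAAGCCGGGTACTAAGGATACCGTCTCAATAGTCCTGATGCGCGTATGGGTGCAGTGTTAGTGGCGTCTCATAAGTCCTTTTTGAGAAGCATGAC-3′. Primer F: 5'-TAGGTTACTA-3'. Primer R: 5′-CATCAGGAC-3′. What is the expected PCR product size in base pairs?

Forward primer TAGGTTACTA is found on the top strand at positions 2–11.
The reverse primer's reverse complement is GTCCTGATG, which matches the template at positions 43–51.
Amplicon spans positions 2–51: 50 bp.

50 bp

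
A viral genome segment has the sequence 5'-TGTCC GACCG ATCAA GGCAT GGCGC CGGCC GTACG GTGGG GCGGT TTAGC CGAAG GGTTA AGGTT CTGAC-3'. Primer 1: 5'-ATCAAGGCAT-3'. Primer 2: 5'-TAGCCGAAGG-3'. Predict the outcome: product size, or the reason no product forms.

Primer 1 (ATCAAGGCAT) matches the top strand at positions 11–20 (3' end points downstream).
Primer 2 (TAGCCGAAGG) also matches the top strand directly, at positions 47–56 — its reverse complement CCTTCGGCTA is not present.
Both primers anneal to the bottom strand with 3' ends pointing the same way, so neither can prime synthesis back toward the other.

No product — both primers anneal to the same strand and extend in the same direction.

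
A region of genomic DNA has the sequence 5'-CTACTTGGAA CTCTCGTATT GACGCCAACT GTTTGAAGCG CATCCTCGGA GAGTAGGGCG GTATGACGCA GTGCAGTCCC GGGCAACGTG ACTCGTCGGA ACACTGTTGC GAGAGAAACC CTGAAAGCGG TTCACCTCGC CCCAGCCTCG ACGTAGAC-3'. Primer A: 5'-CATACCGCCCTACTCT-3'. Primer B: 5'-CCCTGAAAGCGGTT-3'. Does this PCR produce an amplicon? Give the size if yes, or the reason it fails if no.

Primer A (CATACCGCCCTACTCT) has reverse complement AGAGTAGGGCGGTATG, which matches the top strand at positions 50–65; primer A anneals to the top strand there with its 3' end pointing upstream toward position 50.
Primer B (CCCTGAAAGCGGTT) matches the top strand directly at positions 119–132; it anneals to the bottom strand with its 3' end pointing downstream toward position 132.
The 3' ends diverge (primer A extends toward position 1, primer B toward position 158), so the primers never converge on a shared product.

No product — the primers' 3' ends point away from each other.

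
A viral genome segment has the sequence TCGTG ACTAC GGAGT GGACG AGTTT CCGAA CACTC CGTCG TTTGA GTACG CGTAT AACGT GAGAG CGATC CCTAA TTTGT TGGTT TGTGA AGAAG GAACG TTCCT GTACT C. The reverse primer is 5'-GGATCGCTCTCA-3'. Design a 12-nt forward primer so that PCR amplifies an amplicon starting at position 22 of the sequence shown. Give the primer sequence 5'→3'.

5'-GTTTCCGAACAC-3'

The reverse primer's reverse complement TGAGAGCGATCC matches the template at positions 60–71; the product starts at position 22.
The forward primer is identical to the top strand over positions 22–33: GTTTCCGAACAC.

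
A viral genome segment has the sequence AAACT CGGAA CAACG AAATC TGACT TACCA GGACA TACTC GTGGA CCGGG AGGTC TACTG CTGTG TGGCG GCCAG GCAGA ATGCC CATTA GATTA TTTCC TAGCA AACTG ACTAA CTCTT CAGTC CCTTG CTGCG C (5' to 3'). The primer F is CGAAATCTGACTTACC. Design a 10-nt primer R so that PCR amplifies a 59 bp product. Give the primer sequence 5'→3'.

The forward primer binds at positions 14–29, so a 59 bp product ends at position 14 + 59 − 1 = 72.
The reverse primer anneals to the top strand over positions 63–72, i.e. to GTGTGGCGGC.
Its sequence written 5'→3' is the reverse complement: GCCGCCACAC.

5'-GCCGCCACAC-3'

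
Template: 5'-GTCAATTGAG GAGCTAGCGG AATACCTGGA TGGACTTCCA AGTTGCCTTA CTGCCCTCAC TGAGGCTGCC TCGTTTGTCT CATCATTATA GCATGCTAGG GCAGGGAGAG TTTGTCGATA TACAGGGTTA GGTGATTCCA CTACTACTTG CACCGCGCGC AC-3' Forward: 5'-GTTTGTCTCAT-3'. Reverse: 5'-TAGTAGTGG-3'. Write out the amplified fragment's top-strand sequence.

5'-GTTTGTCTCATCATTATAGCATGCTAGGGCAGGGAGAGTTTGTCGATATACAGGGTTAGGTGATTCCACTACTA-3'

The forward primer matches the template at positions 73–83.
The reverse primer's reverse complement is CCACTACTA, which matches the template at positions 138–146.
The product is the template from position 73 through 146 (74 bp).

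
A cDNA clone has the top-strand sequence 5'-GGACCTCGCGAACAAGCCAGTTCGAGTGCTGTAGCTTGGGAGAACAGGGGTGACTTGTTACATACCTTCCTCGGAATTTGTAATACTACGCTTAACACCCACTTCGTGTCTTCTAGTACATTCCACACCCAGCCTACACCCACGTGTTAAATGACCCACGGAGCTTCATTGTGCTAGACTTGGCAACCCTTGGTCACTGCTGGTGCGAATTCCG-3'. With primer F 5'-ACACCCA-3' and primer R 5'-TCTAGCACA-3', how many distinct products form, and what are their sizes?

Three products: 84 bp, 54 bp, 43 bp

The forward primer ACACCCA matches the top strand at positions 95–101, 125–131, 136–142.
The reverse primer's reverse complement is TGTGCTAGA, matching at positions 170–178.
Each forward site pairs with the reverse site to give a product ending at position 178: sizes 84, 54, 43 bp.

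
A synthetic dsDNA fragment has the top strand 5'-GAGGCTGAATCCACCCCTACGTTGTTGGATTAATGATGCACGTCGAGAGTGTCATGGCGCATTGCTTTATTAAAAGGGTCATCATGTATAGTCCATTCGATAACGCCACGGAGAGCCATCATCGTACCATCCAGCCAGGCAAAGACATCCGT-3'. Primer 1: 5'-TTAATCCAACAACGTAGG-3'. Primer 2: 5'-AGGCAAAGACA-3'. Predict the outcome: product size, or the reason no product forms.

No product — the primers' 3' ends point away from each other.

Primer 1 (TTAATCCAACAACGTAGG) has reverse complement CCTACGTTGTTGGATTAA, which matches the top strand at positions 16–33; primer 1 anneals to the top strand there with its 3' end pointing upstream toward position 16.
Primer 2 (AGGCAAAGACA) matches the top strand directly at positions 137–147; it anneals to the bottom strand with its 3' end pointing downstream toward position 147.
The 3' ends diverge (primer 1 extends toward position 1, primer 2 toward position 152), so the primers never converge on a shared product.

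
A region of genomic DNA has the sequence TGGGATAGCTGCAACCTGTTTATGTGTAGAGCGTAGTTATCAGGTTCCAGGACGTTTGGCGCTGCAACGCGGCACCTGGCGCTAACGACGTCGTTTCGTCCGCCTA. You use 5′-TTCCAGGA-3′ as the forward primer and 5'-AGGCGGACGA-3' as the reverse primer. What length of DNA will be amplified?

The forward primer matches the template at positions 45–52.
The reverse primer's reverse complement is TCGTCCGCCT, which matches the template at positions 96–105.
Product length = (reverse-primer end) − (forward-primer start) + 1 = 105 − 45 + 1 = 61 bp.

61 bp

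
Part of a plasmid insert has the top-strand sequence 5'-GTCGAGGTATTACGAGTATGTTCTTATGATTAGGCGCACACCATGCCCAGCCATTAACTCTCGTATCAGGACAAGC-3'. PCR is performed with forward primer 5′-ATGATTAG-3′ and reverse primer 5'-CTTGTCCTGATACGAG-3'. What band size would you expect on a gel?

Scanning the template, ATGATTAG occurs at positions 26–33; this primer anneals to the bottom strand there with its 3' end pointing downstream.
The reverse primer's reverse complement is CTCGTATCAGGACAAG, which matches the template at positions 60–75.
The product runs from position 26 to position 75, so its length is 75 − 26 + 1 = 50 bp.

50 bp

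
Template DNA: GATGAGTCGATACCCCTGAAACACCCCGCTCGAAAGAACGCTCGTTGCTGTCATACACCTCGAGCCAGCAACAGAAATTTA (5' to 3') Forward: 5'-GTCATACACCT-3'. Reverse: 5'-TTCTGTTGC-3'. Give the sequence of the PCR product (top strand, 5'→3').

5'-GTCATACACCTCGAGCCAGCAACAGAA-3'

The forward primer matches the template at positions 50–60.
Reverse complement of the reverse primer: GCAACAGAA. This occurs on the top strand at positions 68–76.
The product is the template from position 50 through 76 (27 bp).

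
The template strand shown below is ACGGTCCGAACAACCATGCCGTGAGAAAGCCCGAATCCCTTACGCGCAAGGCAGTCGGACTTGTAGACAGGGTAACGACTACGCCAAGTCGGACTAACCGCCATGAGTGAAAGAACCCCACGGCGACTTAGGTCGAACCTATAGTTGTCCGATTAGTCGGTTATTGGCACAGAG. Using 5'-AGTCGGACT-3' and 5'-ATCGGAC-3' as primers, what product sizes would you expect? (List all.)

101 bp, 67 bp

The forward primer AGTCGGACT matches the top strand at positions 53–61, 87–95.
The reverse primer's reverse complement is GTCCGAT, matching at positions 147–153.
Each forward site pairs with the reverse site to give a product ending at position 153: sizes 101, 67 bp.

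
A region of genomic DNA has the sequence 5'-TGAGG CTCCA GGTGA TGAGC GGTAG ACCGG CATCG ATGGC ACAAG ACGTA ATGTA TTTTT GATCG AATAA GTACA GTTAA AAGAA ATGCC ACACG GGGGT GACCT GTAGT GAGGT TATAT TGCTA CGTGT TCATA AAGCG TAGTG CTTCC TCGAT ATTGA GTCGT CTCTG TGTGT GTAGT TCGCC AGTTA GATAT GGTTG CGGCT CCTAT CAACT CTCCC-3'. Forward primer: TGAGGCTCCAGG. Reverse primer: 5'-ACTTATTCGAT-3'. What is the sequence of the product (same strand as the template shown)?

The forward primer matches the template at positions 1–12.
The reverse primer's reverse complement is ATCGAATAAGT, which matches the template at positions 62–72.
The product is the template from position 1 through 72 (72 bp).

5'-TGAGGCTCCAGGTGATGAGCGGTAGACCGGCATCGATGGCACAAGACGTAATGTATTTTTGATCGAATAAGT-3'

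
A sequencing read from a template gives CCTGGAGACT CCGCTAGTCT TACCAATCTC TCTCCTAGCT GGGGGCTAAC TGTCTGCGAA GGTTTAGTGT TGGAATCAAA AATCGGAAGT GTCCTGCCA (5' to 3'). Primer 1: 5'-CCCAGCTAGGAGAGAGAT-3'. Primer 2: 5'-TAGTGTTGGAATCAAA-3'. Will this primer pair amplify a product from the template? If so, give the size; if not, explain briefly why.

Primer 1 (CCCAGCTAGGAGAGAGAT) has reverse complement ATCTCTCTCCTAGCTGGG, which matches the top strand at positions 26–43; primer 1 anneals to the top strand there with its 3' end pointing upstream toward position 26.
Primer 2 (TAGTGTTGGAATCAAA) matches the top strand directly at positions 65–80; it anneals to the bottom strand with its 3' end pointing downstream toward position 80.
The 3' ends diverge (primer 1 extends toward position 1, primer 2 toward position 99), so the primers never converge on a shared product.

No product — the primers' 3' ends point away from each other.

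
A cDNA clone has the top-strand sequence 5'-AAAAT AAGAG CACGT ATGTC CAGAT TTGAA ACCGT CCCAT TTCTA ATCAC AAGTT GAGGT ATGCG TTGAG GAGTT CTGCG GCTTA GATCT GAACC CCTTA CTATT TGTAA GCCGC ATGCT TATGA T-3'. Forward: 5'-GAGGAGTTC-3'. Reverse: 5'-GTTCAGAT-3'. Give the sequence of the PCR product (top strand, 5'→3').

5'-GAGGAGTTCTGCGGCTTAGATCTGAAC-3'

Forward primer GAGGAGTTC is found on the top strand at positions 68–76.
The reverse primer's reverse complement is ATCTGAAC, which matches the template at positions 87–94.
The product is the template from position 68 through 94 (27 bp).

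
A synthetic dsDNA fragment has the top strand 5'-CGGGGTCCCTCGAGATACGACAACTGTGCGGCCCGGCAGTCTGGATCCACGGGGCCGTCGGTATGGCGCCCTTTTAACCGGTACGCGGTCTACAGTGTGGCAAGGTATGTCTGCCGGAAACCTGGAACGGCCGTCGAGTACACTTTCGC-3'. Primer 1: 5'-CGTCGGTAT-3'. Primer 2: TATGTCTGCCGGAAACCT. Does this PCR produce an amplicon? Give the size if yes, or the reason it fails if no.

Primer 1 (CGTCGGTAT) matches the top strand at positions 56–64 (3' end points downstream).
Primer 2 (TATGTCTGCCGGAAACCT) also matches the top strand directly, at positions 106–123 — its reverse complement AGGTTTCCGGCAGACATA is not present.
Both primers anneal to the bottom strand with 3' ends pointing the same way, so neither can prime synthesis back toward the other.

No product — both primers anneal to the same strand and extend in the same direction.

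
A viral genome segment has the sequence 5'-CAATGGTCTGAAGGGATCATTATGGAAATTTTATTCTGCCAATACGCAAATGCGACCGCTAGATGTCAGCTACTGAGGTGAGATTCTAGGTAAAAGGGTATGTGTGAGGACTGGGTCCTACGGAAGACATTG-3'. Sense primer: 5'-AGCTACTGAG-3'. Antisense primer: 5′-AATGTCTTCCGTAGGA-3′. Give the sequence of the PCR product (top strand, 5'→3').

5'-AGCTACTGAGGTGAGATTCTAGGTAAAAGGGTATGTGTGAGGACTGGGTCCTACGGAAGACATT-3'

The forward primer matches the template at positions 68–77.
Reverse complement of the reverse primer: TCCTACGGAAGACATT. This occurs on the top strand at positions 116–131.
The product is the template from position 68 through 131 (64 bp).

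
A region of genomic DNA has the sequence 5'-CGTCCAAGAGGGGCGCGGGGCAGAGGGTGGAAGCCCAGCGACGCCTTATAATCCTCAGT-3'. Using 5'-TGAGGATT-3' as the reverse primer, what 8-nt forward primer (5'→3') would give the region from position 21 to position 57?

5'-CAGAGGGT-3'

The reverse primer's reverse complement AATCCTCA matches the template at positions 50–57; the product starts at position 21.
The forward primer is identical to the top strand over positions 21–28: CAGAGGGT.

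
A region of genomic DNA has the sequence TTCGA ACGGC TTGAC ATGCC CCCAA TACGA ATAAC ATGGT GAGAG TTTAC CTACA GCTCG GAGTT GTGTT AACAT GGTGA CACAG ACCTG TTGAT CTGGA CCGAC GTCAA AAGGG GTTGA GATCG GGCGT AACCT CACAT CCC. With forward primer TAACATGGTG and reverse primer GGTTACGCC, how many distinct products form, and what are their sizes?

Two products: 103 bp, 65 bp

The forward primer TAACATGGTG matches the top strand at positions 32–41, 70–79.
The reverse primer's reverse complement is GGCGTAACC, matching at positions 126–134.
Each forward site pairs with the reverse site to give a product ending at position 134: sizes 103, 65 bp.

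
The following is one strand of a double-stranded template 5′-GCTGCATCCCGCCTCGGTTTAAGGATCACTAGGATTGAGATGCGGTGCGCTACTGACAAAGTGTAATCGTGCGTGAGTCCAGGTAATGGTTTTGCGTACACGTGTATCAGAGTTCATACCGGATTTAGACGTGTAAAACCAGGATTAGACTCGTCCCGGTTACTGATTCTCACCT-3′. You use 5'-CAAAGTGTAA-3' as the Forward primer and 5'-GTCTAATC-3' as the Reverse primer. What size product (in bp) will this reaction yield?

The forward primer matches the template at positions 57–66.
Reverse complement of the reverse primer: GATTAGAC. This occurs on the top strand at positions 143–150.
Product length = (reverse-primer end) − (forward-primer start) + 1 = 150 − 57 + 1 = 94 bp.

94 bp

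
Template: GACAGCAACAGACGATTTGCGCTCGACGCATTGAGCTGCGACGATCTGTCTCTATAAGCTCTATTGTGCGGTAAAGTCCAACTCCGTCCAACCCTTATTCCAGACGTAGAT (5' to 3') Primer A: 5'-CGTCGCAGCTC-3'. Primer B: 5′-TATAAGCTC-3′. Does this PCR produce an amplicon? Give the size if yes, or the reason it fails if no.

No product — the primers' 3' ends point away from each other.

Primer A (CGTCGCAGCTC) has reverse complement GAGCTGCGACG, which matches the top strand at positions 33–43; primer A anneals to the top strand there with its 3' end pointing upstream toward position 33.
Primer B (TATAAGCTC) matches the top strand directly at positions 53–61; it anneals to the bottom strand with its 3' end pointing downstream toward position 61.
The 3' ends diverge (primer A extends toward position 1, primer B toward position 111), so the primers never converge on a shared product.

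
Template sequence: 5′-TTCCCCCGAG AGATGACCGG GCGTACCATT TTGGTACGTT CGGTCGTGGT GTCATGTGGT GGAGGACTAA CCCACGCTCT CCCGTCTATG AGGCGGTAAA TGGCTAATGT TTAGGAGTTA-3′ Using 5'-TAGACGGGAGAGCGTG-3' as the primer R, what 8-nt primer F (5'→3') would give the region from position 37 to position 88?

The reverse primer's reverse complement CACGCTCTCCCGTCTA matches the template at positions 73–88; the product starts at position 37.
The forward primer is identical to the top strand over positions 37–44: CGTTCGGT.

5'-CGTTCGGT-3'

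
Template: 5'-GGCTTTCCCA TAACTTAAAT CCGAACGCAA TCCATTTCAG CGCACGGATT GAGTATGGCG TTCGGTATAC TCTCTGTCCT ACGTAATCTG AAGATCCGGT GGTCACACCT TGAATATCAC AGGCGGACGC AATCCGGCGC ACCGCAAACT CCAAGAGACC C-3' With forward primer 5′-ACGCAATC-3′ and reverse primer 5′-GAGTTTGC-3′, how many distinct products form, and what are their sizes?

The forward primer ACGCAATC matches the top strand at positions 25–32, 127–134.
The reverse primer's reverse complement is GCAAACTC, matching at positions 144–151.
Each forward site pairs with the reverse site to give a product ending at position 151: sizes 127, 25 bp.

Two products: 127 bp, 25 bp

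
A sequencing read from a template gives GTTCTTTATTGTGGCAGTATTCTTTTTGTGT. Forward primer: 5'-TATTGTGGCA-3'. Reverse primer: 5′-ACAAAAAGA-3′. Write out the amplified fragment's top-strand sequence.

Scanning the template, TATTGTGGCA occurs at positions 7–16; this primer anneals to the bottom strand there with its 3' end pointing downstream.
Taking the reverse complement of ACAAAAAGA gives TCTTTTTGT, found at positions 21–29 on the template; the primer anneals here to the top strand with its 3' end pointing upstream.
The product is the template from position 7 through 29 (23 bp).

5'-TATTGTGGCAGTATTCTTTTTGT-3'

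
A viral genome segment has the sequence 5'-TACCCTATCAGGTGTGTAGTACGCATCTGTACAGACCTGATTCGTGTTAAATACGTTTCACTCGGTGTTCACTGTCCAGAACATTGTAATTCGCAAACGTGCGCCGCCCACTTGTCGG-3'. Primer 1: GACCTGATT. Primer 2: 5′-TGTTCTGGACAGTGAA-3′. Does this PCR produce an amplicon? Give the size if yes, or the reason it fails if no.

Yes — a 50 bp product.

Primer 1 (GACCTGATT) matches the top strand at positions 34–42; it acts as a forward primer.
Primer 2's reverse complement is TTCACTGTCCAGAACA, matching the top strand at positions 68–83; it acts as a reverse primer.
The 3' ends face each other across positions 34–83, giving a 50 bp product.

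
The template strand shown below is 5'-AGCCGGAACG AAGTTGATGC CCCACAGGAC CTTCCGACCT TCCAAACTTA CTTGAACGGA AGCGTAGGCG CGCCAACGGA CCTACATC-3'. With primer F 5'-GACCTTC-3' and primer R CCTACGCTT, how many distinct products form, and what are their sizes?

The forward primer GACCTTC matches the top strand at positions 28–34, 36–42.
The reverse primer's reverse complement is AAGCGTAGG, matching at positions 60–68.
Each forward site pairs with the reverse site to give a product ending at position 68: sizes 41, 33 bp.

Two products: 41 bp, 33 bp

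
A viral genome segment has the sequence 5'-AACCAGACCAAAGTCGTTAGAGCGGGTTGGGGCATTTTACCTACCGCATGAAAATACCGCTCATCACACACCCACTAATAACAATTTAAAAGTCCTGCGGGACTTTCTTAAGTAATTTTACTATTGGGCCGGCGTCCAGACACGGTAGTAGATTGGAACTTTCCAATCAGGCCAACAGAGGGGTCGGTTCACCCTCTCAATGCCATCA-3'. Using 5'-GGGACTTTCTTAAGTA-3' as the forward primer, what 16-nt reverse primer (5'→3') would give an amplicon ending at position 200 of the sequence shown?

5'-TTGAGAGGGTGAACCG-3'

The forward primer binds at positions 99–114; the product's 3' end on the top strand is position 200.
The reverse primer anneals to the top strand over positions 185–200, i.e. to CGGTTCACCCTCTCAA.
Its sequence written 5'→3' is the reverse complement: TTGAGAGGGTGAACCG.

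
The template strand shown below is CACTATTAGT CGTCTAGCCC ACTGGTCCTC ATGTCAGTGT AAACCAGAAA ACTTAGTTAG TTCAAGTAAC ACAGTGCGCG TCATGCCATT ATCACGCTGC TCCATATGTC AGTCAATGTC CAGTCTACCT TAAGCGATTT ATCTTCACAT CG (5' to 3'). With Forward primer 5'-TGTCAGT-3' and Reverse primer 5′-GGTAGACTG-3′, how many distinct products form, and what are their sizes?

The forward primer TGTCAGT matches the top strand at positions 32–38, 107–113.
The reverse primer's reverse complement is CAGTCTACC, matching at positions 121–129.
Each forward site pairs with the reverse site to give a product ending at position 129: sizes 98, 23 bp.

Two products: 98 bp, 23 bp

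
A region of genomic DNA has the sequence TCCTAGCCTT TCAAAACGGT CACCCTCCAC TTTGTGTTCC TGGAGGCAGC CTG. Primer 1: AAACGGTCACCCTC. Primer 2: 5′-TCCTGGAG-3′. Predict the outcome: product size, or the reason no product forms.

No product — both primers anneal to the same strand and extend in the same direction.

Primer 1 (AAACGGTCACCCTC) matches the top strand at positions 14–27 (3' end points downstream).
Primer 2 (TCCTGGAG) also matches the top strand directly, at positions 38–45 — its reverse complement CTCCAGGA is not present.
Both primers anneal to the bottom strand with 3' ends pointing the same way, so neither can prime synthesis back toward the other.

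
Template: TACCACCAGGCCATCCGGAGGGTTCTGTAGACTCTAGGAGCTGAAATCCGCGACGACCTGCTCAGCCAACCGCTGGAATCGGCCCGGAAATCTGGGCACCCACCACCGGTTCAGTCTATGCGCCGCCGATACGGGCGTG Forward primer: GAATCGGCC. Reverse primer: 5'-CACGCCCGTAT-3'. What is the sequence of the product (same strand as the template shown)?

5'-GAATCGGCCCGGAAATCTGGGCACCCACCACCGGTTCAGTCTATGCGCCGCCGATACGGGCGTG-3'

Forward primer GAATCGGCC is found on the top strand at positions 76–84.
Taking the reverse complement of CACGCCCGTAT gives ATACGGGCGTG, found at positions 129–139 on the template; the primer anneals here to the top strand with its 3' end pointing upstream.
The product is the template from position 76 through 139 (64 bp).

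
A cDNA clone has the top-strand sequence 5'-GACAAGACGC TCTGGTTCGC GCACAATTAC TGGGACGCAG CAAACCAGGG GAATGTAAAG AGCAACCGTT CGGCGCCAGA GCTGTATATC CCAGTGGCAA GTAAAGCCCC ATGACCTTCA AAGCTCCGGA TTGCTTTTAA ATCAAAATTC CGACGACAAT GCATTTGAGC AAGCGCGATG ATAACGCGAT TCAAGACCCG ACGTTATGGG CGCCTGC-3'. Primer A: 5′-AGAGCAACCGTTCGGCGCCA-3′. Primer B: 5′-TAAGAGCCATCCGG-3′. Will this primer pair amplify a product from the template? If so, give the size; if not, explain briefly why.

No product — primer B has no binding site in the template.

Primer B (TAAGAGCCATCCGG) does not match the top strand, and its reverse complement CCGGATGGCTCTTA does not match either.
With no annealing site for primer B, no amplification occurs.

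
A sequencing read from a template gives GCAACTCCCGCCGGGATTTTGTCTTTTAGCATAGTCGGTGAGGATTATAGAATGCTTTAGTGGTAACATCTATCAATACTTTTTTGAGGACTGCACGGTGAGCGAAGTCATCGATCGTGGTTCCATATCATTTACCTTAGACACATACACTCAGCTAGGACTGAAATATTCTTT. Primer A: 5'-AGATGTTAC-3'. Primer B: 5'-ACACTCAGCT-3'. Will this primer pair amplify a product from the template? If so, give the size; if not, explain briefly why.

No product — the primers' 3' ends point away from each other.

Primer A (AGATGTTAC) has reverse complement GTAACATCT, which matches the top strand at positions 63–71; primer A anneals to the top strand there with its 3' end pointing upstream toward position 63.
Primer B (ACACTCAGCT) matches the top strand directly at positions 147–156; it anneals to the bottom strand with its 3' end pointing downstream toward position 156.
The 3' ends diverge (primer A extends toward position 1, primer B toward position 174), so the primers never converge on a shared product.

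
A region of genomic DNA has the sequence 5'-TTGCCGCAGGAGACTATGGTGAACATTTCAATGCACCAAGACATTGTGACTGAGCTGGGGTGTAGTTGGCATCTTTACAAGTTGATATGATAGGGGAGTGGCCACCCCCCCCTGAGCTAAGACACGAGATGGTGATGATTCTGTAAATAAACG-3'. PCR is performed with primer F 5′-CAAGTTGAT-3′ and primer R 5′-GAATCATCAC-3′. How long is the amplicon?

Forward primer CAAGTTGAT is found on the top strand at positions 78–86.
Reverse complement of the reverse primer: GTGATGATTC. This occurs on the top strand at positions 132–141.
Product length = (reverse-primer end) − (forward-primer start) + 1 = 141 − 78 + 1 = 64 bp.

64 bp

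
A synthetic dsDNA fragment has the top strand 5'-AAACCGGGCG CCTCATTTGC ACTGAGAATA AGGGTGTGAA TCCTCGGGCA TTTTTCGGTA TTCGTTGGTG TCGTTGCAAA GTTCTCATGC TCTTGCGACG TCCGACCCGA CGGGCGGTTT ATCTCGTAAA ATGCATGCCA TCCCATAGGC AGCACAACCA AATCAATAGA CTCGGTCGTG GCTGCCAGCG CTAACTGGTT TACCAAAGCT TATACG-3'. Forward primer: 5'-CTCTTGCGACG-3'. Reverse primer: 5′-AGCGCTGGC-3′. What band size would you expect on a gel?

103 bp

The forward primer matches the template at positions 90–100.
The reverse primer's reverse complement is GCCAGCGCT, which matches the template at positions 184–192.
The product runs from position 90 to position 192, so its length is 192 − 90 + 1 = 103 bp.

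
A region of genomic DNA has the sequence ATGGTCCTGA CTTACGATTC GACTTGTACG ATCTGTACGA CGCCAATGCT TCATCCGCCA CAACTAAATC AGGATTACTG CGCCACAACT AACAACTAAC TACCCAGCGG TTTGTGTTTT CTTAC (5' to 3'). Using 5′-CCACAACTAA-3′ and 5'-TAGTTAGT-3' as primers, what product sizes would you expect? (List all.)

45 bp, 20 bp

The forward primer CCACAACTAA matches the top strand at positions 58–67, 83–92.
The reverse primer's reverse complement is ACTAACTA, matching at positions 95–102.
Each forward site pairs with the reverse site to give a product ending at position 102: sizes 45, 20 bp.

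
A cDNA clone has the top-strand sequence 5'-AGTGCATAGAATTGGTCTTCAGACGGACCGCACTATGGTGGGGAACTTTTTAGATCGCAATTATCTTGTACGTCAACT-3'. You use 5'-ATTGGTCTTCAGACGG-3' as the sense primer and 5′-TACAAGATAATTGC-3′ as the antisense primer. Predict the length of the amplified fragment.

60 bp

The forward primer matches the template at positions 11–26.
The reverse primer's reverse complement is GCAATTATCTTGTA, which matches the template at positions 57–70.
Amplicon spans positions 11–70: 60 bp.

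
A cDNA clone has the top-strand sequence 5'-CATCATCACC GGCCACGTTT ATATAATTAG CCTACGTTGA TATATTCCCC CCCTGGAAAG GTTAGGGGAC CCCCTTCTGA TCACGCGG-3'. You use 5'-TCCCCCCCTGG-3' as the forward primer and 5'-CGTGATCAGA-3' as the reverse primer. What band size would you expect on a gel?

The forward primer matches the template at positions 46–56.
The reverse primer's reverse complement is TCTGATCACG, which matches the template at positions 76–85.
Product length = (reverse-primer end) − (forward-primer start) + 1 = 85 − 46 + 1 = 40 bp.

40 bp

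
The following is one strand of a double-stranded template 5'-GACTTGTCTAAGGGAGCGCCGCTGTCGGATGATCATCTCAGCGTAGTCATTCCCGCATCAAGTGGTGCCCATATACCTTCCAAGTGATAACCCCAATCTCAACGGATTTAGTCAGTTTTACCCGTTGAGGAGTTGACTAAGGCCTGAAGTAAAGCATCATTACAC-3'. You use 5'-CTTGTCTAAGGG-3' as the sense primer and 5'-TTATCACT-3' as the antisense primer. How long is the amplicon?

88 bp

Forward primer CTTGTCTAAGGG is found on the top strand at positions 3–14.
The reverse primer's reverse complement is AGTGATAA, which matches the template at positions 83–90.
The product runs from position 3 to position 90, so its length is 90 − 3 + 1 = 88 bp.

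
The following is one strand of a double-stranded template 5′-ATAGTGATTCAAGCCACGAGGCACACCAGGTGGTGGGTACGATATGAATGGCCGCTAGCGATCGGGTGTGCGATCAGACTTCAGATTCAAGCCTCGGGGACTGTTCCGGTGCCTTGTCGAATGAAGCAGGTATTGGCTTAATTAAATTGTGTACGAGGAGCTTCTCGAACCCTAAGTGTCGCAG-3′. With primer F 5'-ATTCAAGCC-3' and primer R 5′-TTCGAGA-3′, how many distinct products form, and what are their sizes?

The forward primer ATTCAAGCC matches the top strand at positions 7–15, 85–93.
The reverse primer's reverse complement is TCTCGAA, matching at positions 163–169.
Each forward site pairs with the reverse site to give a product ending at position 169: sizes 163, 85 bp.

Two products: 163 bp, 85 bp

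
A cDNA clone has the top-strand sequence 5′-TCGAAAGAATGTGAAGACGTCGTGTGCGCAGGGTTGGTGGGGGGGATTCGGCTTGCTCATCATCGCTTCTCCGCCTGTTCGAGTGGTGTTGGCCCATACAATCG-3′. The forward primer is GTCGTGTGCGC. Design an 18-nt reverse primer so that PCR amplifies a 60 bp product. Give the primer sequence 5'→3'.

5'-ACAGGCGGAGAAGCGATG-3'

The forward primer binds at positions 19–29, so a 60 bp product ends at position 19 + 60 − 1 = 78.
The reverse primer anneals to the top strand over positions 61–78, i.e. to CATCGCTTCTCCGCCTGT.
Its sequence written 5'→3' is the reverse complement: ACAGGCGGAGAAGCGATG.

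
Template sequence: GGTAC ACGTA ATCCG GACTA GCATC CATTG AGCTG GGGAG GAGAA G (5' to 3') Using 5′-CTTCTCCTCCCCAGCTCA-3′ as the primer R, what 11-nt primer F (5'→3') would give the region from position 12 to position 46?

5'-TCCGGACTAGC-3'

The reverse primer's reverse complement TGAGCTGGGGAGGAGAAG matches the template at positions 29–46; the product starts at position 12.
The forward primer is identical to the top strand over positions 12–22: TCCGGACTAGC.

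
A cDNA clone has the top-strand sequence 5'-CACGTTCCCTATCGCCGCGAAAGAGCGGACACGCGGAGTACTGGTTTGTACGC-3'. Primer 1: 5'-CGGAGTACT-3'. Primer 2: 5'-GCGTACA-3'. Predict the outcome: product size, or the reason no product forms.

Primer 1 (CGGAGTACT) matches the top strand at positions 34–42; it acts as a forward primer.
Primer 2's reverse complement is TGTACGC, matching the top strand at positions 47–53; it acts as a reverse primer.
The 3' ends face each other across positions 34–53, giving a 20 bp product.

Yes — a 20 bp product.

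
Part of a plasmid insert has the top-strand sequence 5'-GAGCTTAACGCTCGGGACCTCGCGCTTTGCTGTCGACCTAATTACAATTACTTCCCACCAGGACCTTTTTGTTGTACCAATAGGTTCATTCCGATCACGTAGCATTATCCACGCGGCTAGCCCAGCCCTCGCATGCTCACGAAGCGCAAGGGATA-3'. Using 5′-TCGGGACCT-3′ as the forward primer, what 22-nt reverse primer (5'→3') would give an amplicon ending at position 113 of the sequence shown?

5'-CGTGGATAATGCTACGTGATCG-3'

The forward primer binds at positions 12–20; the product's 3' end on the top strand is position 113.
The reverse primer anneals to the top strand over positions 92–113, i.e. to CGATCACGTAGCATTATCCACG.
Its sequence written 5'→3' is the reverse complement: CGTGGATAATGCTACGTGATCG.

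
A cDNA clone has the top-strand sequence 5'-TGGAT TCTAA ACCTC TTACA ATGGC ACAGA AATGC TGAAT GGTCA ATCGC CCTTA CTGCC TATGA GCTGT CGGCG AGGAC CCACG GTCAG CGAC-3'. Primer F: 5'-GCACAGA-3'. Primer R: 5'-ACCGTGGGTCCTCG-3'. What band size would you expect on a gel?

64 bp

Scanning the template, GCACAGA occurs at positions 24–30; this primer anneals to the bottom strand there with its 3' end pointing downstream.
Taking the reverse complement of ACCGTGGGTCCTCG gives CGAGGACCCACGGT, found at positions 74–87 on the template; the primer anneals here to the top strand with its 3' end pointing upstream.
The product runs from position 24 to position 87, so its length is 87 − 24 + 1 = 64 bp.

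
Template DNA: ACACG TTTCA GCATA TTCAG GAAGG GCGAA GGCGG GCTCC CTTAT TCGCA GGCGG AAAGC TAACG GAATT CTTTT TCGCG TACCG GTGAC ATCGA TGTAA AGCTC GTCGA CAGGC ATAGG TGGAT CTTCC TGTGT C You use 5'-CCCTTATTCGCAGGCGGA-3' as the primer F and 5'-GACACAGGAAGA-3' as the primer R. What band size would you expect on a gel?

Scanning the template, CCCTTATTCGCAGGCGGA occurs at positions 39–56; this primer anneals to the bottom strand there with its 3' end pointing downstream.
Reverse complement of the reverse primer: TCTTCCTGTGTC. This occurs on the top strand at positions 125–136.
Product length = (reverse-primer end) − (forward-primer start) + 1 = 136 − 39 + 1 = 98 bp.

98 bp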